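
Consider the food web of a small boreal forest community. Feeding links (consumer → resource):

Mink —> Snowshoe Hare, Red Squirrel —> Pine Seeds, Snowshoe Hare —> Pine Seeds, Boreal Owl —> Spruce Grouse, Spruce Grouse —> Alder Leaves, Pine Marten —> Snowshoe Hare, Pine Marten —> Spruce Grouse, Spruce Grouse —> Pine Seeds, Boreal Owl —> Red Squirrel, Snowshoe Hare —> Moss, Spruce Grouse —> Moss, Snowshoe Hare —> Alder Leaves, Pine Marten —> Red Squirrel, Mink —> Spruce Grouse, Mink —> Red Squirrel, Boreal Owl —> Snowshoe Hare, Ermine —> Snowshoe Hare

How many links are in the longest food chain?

2 links

One longest chain: Pine Seeds → Snowshoe Hare → Ermine.
It has 3 species and 2 links.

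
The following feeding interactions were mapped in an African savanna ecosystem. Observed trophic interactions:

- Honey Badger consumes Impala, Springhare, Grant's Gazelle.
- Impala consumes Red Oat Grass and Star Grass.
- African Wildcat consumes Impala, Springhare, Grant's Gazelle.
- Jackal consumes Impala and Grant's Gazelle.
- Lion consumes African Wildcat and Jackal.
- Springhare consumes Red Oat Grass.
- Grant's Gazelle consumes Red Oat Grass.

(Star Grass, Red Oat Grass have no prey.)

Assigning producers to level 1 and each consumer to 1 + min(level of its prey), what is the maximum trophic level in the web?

4

Producers (level 1): Star Grass, Red Oat Grass.
Following each consumer down to its lowest-level prey: Star Grass → Impala → African Wildcat → Lion (levels 1 through 4).
All prey of Lion (African Wildcat 3, Jackal 3) are at level 3 or above, so Lion is at level 1 + 3 = 4.
Every consumer has at least one prey at level 3 or below, so none exceeds level 4.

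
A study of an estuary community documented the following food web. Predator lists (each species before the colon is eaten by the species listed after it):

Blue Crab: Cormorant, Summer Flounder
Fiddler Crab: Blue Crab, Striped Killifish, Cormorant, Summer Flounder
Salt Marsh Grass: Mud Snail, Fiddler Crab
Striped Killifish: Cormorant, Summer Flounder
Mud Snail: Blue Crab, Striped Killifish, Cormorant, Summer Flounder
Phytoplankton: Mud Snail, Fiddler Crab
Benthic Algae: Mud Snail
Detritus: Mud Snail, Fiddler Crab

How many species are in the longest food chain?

4 species

One longest chain: Salt Marsh Grass → Mud Snail → Blue Crab → Cormorant.
It has 4 species and 3 links.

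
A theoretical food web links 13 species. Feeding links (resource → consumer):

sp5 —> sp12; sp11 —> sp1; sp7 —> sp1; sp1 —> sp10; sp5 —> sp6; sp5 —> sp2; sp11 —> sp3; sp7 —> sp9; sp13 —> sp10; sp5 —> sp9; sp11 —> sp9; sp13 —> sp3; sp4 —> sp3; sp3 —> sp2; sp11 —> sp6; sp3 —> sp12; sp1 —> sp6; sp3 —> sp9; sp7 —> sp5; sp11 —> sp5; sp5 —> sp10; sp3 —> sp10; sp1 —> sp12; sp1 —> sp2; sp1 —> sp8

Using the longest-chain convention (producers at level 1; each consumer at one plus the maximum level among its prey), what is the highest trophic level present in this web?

Producers (level 1): sp7, sp13, sp11, sp4.
sp7 → sp5 → sp10 gives sp10 level 3.
No species has a prey at level 3, so no species reaches level 4.

3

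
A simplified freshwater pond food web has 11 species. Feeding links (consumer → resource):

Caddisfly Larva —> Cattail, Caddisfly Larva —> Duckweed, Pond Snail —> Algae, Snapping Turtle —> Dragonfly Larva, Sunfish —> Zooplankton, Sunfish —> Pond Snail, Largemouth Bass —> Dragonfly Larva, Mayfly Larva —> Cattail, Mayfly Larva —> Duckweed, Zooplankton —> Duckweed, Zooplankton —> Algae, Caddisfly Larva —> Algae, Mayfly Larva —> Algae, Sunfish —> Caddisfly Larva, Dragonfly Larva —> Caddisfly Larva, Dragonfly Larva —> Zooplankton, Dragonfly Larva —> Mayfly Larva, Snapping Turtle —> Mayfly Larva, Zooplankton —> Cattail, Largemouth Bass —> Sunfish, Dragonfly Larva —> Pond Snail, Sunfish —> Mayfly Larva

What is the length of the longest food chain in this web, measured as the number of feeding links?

One longest chain: Duckweed → Mayfly Larva → Dragonfly Larva → Snapping Turtle.
It has 4 species and 3 links.

3 links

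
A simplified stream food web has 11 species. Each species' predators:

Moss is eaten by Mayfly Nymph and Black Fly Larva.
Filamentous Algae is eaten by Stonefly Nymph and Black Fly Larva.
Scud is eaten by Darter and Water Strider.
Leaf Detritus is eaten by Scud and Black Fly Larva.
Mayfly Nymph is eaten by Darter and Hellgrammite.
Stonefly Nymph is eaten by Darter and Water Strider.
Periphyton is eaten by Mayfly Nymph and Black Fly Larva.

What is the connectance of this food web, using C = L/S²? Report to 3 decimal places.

C = 0.116

The web has S = 11 species and L = 14 feeding links.
C = L / S² = 14 / 121 = 0.1157 ≈ 0.116.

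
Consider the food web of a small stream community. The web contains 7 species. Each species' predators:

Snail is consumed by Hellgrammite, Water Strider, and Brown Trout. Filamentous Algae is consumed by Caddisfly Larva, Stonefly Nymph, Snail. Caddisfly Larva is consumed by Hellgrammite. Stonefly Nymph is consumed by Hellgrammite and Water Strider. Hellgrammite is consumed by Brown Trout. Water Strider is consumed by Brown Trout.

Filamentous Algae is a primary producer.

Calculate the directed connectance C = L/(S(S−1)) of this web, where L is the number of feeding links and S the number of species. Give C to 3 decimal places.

C = 0.262

The web has S = 7 species and L = 11 feeding links.
C = L / (S(S−1)) = 11 / 42 = 0.2619 ≈ 0.262.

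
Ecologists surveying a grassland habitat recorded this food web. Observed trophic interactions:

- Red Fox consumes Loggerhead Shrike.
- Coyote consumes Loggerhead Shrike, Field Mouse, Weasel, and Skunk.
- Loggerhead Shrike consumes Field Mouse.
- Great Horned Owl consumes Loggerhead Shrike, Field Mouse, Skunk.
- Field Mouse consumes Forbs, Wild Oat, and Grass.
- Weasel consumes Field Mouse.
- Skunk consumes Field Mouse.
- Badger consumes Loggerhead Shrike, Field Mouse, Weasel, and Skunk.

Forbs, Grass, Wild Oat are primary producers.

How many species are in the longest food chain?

One longest chain: Forbs → Field Mouse → Skunk → Great Horned Owl.
It has 4 species and 3 links.

4 species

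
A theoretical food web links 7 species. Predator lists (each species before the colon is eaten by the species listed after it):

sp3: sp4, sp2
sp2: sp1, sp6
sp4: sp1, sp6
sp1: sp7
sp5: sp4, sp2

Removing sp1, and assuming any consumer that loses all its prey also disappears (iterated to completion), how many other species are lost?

Remove sp1.
Round 1: sp7 (all prey gone) → extinct.
No further losses. Total secondary extinctions: 1.

1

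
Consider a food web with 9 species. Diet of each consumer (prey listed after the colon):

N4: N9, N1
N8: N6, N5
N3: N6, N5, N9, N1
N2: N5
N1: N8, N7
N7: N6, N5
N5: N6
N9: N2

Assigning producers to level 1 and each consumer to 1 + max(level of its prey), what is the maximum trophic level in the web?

Producers (level 1): N6.
N6 → N5 → N2 → N9 → N3 gives N3 level 5.
No species has a prey at level 5, so no species reaches level 6.

5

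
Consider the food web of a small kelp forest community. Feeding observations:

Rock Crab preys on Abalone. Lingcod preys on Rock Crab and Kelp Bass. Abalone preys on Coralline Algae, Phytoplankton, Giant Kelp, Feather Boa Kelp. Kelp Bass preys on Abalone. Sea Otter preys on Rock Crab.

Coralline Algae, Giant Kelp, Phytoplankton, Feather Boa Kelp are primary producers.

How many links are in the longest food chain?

One longest chain: Coralline Algae → Abalone → Rock Crab → Lingcod.
It has 4 species and 3 links.

3 links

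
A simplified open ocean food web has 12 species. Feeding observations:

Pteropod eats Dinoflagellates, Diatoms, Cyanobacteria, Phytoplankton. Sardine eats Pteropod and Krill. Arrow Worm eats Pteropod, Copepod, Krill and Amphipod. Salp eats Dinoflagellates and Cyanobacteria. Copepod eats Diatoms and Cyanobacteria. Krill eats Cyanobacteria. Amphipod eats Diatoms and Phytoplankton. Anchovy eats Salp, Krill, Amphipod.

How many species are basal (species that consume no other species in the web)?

4

Basal species (no prey listed): Dinoflagellates, Cyanobacteria, Phytoplankton, Diatoms.
Count: 4.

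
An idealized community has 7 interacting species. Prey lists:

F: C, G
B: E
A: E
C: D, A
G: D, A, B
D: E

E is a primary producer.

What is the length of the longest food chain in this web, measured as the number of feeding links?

3 links

One longest chain: E → D → C → F.
It has 4 species and 3 links.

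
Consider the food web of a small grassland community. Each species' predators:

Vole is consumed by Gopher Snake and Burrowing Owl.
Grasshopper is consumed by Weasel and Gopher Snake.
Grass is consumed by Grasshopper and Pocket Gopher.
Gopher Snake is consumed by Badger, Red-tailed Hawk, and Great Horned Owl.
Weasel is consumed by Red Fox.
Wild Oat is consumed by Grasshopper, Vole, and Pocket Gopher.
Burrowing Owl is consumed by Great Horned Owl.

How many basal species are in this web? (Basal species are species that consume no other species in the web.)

2

Basal species (no prey listed): Grass, Wild Oat.
Count: 2.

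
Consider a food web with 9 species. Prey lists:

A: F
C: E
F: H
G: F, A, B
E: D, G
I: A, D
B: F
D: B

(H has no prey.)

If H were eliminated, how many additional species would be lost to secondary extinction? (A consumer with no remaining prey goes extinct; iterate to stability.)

8

Remove H.
Round 1: F (all prey gone) → extinct.
Round 2: A (all prey gone), B (all prey gone) → extinct.
Round 3: D (all prey gone), G (all prey gone) → extinct.
Round 4: I (all prey gone), E (all prey gone) → extinct.
Round 5: C (all prey gone) → extinct.
No further losses. Total secondary extinctions: 8.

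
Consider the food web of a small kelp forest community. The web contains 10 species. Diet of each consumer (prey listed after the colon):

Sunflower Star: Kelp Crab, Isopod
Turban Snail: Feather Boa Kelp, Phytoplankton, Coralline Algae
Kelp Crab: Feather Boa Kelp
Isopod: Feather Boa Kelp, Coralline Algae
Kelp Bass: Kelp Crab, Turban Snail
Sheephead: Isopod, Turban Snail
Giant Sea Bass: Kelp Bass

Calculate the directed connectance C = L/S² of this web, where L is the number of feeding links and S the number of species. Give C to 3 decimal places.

The web has S = 10 species and L = 13 feeding links.
C = L / S² = 13 / 100 = 0.1300 ≈ 0.130.

C = 0.130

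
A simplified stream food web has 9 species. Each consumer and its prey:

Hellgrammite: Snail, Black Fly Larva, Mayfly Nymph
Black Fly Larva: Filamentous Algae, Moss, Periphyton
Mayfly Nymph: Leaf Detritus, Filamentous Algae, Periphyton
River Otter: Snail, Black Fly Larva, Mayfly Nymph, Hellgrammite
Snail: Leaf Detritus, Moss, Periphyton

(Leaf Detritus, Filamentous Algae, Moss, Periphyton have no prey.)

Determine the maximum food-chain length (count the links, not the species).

3 links

One longest chain: Leaf Detritus → Snail → Hellgrammite → River Otter.
It has 4 species and 3 links.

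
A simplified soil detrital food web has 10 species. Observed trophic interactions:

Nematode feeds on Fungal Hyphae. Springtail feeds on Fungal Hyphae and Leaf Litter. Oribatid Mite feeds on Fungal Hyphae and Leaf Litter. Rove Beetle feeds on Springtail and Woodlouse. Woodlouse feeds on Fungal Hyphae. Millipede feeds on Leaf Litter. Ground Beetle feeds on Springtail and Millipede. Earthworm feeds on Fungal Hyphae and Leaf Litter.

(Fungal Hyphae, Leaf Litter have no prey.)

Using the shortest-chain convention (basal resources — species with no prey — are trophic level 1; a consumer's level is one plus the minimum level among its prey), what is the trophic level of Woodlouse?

Trophic level 2

Fungal Hyphae has no prey (basal) → level 1.
Woodlouse eats Fungal Hyphae → level 2.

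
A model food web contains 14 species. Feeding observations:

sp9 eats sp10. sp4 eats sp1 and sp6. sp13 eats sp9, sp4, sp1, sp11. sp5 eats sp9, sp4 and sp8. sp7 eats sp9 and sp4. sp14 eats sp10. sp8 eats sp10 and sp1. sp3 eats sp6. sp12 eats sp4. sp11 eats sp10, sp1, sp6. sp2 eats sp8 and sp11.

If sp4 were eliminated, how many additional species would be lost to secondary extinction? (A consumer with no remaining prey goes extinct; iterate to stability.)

1

Remove sp4.
Round 1: sp12 (all prey gone) → extinct.
No further losses. Total secondary extinctions: 1.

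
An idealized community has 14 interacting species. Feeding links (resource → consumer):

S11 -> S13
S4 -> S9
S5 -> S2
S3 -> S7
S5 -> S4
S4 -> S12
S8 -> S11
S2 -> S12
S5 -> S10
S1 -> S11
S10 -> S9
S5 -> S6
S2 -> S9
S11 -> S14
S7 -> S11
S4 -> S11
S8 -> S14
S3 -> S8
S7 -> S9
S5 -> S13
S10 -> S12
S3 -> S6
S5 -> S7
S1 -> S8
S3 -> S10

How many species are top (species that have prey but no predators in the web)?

5

Top species (has prey, but nothing eats it): S6, S9, S12, S14, S13.
Count: 5.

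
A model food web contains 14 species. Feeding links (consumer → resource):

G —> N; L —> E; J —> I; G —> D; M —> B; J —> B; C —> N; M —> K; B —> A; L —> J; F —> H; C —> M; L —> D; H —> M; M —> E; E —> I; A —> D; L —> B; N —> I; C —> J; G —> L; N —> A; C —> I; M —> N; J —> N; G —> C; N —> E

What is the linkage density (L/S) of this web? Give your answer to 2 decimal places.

L/S = 1.93

There are L = 27 links among S = 14 species.
L/S = 27/14 = 1.9286 ≈ 1.93.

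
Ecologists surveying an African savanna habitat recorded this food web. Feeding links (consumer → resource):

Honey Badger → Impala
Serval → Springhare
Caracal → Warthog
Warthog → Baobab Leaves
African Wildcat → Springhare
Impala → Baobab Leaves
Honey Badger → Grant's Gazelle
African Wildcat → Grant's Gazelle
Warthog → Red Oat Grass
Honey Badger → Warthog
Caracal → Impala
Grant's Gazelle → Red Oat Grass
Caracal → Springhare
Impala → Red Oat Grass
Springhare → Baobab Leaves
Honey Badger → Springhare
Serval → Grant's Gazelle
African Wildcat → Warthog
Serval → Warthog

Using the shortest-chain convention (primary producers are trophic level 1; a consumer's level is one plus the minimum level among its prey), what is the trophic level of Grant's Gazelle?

Trophic level 2

Red Oat Grass is a producer → level 1.
Grant's Gazelle eats Red Oat Grass → level 2.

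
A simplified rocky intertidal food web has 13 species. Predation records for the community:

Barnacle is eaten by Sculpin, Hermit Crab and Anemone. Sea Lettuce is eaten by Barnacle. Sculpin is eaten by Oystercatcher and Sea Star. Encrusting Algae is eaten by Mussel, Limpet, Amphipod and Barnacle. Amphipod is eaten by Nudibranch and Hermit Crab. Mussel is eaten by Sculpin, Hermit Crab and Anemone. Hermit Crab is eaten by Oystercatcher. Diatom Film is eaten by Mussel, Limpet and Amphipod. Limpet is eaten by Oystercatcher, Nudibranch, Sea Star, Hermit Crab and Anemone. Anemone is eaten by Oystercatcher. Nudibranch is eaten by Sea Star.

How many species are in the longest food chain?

One longest chain: Encrusting Algae → Amphipod → Hermit Crab → Oystercatcher.
It has 4 species and 3 links.

4 species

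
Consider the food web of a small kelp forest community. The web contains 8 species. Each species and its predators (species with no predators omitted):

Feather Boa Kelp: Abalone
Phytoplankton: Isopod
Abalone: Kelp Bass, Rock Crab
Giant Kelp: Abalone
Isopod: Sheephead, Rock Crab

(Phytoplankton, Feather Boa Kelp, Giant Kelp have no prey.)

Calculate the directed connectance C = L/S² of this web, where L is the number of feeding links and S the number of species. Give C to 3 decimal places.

C = 0.109

The web has S = 8 species and L = 7 feeding links.
C = L / S² = 7 / 64 = 0.1094 ≈ 0.109.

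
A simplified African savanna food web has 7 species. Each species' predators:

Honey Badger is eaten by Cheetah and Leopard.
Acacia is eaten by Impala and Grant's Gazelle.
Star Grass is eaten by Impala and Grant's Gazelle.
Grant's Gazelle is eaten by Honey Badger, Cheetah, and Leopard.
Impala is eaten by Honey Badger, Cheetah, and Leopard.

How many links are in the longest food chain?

One longest chain: Star Grass → Grant's Gazelle → Honey Badger → Cheetah.
It has 4 species and 3 links.

3 links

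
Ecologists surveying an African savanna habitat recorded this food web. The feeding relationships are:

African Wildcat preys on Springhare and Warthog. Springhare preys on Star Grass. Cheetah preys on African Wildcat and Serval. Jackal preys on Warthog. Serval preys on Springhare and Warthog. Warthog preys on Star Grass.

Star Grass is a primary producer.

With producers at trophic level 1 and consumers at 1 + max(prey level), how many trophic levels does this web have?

4

Producers (level 1): Star Grass.
Star Grass → Springhare → African Wildcat → Cheetah gives Cheetah level 4.
No species has a prey at level 4, so no species reaches level 5.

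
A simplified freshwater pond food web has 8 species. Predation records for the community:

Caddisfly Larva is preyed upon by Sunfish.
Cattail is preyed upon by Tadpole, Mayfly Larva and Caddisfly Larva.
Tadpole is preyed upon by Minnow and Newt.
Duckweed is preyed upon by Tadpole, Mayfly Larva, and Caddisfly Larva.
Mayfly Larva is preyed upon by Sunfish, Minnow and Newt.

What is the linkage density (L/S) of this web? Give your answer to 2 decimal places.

L/S = 1.50

There are L = 12 links among S = 8 species.
L/S = 12/8 = 1.5000 ≈ 1.50.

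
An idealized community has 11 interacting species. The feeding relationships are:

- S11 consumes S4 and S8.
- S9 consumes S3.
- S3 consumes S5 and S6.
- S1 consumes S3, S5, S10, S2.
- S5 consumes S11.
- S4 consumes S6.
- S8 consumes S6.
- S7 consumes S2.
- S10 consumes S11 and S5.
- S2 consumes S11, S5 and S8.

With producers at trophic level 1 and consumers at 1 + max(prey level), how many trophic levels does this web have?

Producers (level 1): S6.
S6 → S8 → S11 → S5 → S2 → S7 gives S7 level 6.
No species has a prey at level 6, so no species reaches level 7.

6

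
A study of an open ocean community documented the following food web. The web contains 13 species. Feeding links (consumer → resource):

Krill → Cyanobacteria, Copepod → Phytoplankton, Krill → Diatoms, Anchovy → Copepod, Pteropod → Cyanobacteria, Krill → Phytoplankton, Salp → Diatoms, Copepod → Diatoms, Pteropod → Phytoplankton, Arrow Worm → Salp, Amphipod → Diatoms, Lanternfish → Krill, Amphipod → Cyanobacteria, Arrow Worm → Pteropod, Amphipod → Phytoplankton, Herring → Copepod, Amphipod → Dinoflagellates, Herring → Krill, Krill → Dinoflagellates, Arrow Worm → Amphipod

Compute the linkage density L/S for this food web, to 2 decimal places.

There are L = 20 links among S = 13 species.
L/S = 20/13 = 1.5385 ≈ 1.54.

L/S = 1.54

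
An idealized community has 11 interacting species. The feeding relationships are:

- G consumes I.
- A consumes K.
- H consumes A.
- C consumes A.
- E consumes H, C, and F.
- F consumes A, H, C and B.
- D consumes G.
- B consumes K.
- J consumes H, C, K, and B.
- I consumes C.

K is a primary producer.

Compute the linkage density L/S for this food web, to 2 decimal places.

L/S = 1.64

There are L = 18 links among S = 11 species.
L/S = 18/11 = 1.6364 ≈ 1.64.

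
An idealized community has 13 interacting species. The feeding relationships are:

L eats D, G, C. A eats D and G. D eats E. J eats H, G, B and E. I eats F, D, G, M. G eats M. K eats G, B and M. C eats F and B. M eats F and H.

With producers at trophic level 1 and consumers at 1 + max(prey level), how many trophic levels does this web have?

Producers (level 1): B, H, E, F.
H → M → G → L gives L level 4.
No species has a prey at level 4, so no species reaches level 5.

4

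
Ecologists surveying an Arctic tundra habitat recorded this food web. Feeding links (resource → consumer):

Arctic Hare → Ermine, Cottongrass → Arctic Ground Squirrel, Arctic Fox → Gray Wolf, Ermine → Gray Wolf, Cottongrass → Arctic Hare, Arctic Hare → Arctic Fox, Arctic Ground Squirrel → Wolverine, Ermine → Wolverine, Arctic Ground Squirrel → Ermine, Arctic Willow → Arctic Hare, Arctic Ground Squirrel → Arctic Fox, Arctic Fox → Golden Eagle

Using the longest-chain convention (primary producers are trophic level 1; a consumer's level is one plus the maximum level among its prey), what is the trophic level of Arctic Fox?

Trophic level 3

Arctic Willow is a producer → level 1.
Arctic Hare eats Arctic Willow (level 1); other prey at levels: Cottongrass 1 → level 2.
Arctic Fox eats Arctic Hare (level 2); other prey at levels: Arctic Ground Squirrel 2 → level 3.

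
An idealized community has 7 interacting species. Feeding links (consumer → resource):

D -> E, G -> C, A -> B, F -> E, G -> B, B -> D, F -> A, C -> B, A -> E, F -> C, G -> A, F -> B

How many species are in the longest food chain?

One longest chain: E → D → B → A → G.
It has 5 species and 4 links.

5 species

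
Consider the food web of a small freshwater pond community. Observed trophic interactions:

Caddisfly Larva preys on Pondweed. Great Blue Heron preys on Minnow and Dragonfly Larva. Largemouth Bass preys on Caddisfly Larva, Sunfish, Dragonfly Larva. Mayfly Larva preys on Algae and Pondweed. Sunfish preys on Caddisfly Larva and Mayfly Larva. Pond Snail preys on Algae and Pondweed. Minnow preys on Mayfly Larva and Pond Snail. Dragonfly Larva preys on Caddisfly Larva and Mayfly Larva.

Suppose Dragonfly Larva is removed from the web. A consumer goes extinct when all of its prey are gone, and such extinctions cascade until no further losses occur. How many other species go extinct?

0

Remove Dragonfly Larva.
Every predator of it retains at least one other prey: Largemouth Bass still has Caddisfly Larva, Sunfish; Great Blue Heron still has Minnow.
No consumer loses all prey, so no secondary extinctions occur.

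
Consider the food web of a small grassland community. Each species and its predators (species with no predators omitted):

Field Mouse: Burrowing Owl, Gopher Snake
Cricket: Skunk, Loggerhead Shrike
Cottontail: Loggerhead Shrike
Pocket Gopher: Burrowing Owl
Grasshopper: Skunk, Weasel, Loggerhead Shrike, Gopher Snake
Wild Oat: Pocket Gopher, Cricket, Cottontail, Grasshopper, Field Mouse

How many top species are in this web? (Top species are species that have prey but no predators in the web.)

Top species (has prey, but nothing eats it): Skunk, Weasel, Loggerhead Shrike, Burrowing Owl, Gopher Snake.
Count: 5.

5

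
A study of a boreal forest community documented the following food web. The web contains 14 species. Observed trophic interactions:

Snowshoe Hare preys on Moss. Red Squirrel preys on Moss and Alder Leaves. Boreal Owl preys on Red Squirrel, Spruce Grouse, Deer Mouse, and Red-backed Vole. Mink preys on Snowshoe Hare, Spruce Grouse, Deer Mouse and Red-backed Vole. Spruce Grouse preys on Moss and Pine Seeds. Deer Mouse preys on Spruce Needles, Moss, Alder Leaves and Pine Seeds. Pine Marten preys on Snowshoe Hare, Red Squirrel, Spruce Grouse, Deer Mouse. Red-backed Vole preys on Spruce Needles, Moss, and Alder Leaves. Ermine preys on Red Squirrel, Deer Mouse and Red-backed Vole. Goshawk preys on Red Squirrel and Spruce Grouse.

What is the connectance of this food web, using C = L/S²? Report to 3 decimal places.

C = 0.148

The web has S = 14 species and L = 29 feeding links.
C = L / S² = 29 / 196 = 0.1480 ≈ 0.148.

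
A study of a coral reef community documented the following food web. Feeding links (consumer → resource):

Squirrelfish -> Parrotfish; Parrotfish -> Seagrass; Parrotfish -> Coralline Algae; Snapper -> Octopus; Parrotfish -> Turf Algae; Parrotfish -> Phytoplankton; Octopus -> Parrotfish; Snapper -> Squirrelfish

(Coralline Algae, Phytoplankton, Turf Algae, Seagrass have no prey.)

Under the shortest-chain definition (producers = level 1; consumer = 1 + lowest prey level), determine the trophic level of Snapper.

Coralline Algae is a producer → level 1.
Parrotfish eats Coralline Algae → level 2.
Octopus eats Parrotfish → level 3.
Snapper eats Octopus → level 4.
No prey of Snapper is below level 3, so 4 is the minimum.

Trophic level 4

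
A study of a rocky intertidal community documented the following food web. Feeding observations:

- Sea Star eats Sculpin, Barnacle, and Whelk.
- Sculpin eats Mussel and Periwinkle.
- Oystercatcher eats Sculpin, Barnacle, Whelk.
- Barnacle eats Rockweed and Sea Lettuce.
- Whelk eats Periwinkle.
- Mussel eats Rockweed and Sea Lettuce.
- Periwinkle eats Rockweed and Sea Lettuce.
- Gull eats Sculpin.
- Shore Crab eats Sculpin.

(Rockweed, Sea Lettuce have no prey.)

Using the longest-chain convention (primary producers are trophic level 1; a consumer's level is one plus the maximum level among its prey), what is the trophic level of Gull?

Trophic level 4

Rockweed is a producer → level 1.
Periwinkle eats Rockweed (level 1); other prey at levels: Sea Lettuce 1 → level 2.
Sculpin eats Periwinkle (level 2); other prey at levels: Mussel 2 → level 3.
Gull eats Sculpin → level 4.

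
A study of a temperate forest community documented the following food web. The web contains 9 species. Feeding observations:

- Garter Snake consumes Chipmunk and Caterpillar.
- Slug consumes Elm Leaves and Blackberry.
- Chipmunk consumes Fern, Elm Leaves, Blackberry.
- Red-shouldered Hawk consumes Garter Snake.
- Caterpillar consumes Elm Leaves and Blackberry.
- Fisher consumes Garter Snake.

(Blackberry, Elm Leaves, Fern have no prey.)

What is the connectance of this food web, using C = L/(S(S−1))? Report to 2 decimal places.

The web has S = 9 species and L = 11 feeding links.
C = L / (S(S−1)) = 11 / 72 = 0.1528 ≈ 0.15.

C = 0.15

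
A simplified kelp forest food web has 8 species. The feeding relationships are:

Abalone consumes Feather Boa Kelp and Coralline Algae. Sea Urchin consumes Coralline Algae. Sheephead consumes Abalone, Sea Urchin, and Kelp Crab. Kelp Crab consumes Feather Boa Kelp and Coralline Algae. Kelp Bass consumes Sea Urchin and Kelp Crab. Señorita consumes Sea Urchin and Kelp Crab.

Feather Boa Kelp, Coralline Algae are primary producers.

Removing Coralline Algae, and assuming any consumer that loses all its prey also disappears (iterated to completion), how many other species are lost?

Remove Coralline Algae.
Round 1: Sea Urchin (all prey gone) → extinct.
No further losses. Total secondary extinctions: 1.

1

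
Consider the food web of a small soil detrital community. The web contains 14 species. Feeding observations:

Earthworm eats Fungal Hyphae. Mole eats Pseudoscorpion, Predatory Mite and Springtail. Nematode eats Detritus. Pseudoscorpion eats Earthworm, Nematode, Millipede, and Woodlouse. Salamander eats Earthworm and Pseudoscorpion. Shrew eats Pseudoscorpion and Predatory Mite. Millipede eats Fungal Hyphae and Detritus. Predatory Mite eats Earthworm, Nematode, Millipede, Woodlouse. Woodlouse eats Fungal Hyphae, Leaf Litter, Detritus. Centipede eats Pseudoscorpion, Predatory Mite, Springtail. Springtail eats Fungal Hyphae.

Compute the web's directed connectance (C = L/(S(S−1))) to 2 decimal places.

C = 0.14

The web has S = 14 species and L = 26 feeding links.
C = L / (S(S−1)) = 26 / 182 = 0.1429 ≈ 0.14.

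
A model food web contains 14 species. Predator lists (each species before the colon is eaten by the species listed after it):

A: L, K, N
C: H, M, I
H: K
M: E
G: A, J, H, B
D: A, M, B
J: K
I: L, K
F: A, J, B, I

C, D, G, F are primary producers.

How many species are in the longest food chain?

3 species

One longest chain: C → M → E.
It has 3 species and 2 links.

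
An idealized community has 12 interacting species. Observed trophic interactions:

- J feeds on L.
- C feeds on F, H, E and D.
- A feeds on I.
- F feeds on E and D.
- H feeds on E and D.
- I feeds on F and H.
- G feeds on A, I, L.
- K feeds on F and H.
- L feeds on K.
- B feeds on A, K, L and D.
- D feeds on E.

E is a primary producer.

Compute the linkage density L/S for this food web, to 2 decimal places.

There are L = 23 links among S = 12 species.
L/S = 23/12 = 1.9167 ≈ 1.92.

L/S = 1.92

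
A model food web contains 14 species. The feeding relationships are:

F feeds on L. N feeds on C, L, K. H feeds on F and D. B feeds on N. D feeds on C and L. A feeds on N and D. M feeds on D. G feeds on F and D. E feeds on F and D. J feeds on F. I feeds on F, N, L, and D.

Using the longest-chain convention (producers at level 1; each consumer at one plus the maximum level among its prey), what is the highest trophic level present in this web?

Producers (level 1): L, C, K.
L → D → M gives M level 3.
No species has a prey at level 3, so no species reaches level 4.

3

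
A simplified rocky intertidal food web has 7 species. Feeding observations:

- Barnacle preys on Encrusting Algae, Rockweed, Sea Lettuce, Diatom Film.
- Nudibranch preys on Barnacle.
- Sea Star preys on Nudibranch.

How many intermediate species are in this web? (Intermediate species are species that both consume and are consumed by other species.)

Intermediate species (has both prey and predators): Barnacle, Nudibranch.
Count: 2.

2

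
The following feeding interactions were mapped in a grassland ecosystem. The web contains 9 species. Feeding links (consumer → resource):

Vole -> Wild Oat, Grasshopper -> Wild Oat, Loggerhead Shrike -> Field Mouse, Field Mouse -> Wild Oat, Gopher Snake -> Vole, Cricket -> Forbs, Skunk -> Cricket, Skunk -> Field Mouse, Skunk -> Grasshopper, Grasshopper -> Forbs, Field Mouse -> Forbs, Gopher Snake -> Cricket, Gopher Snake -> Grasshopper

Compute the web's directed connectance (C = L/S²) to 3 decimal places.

C = 0.160

The web has S = 9 species and L = 13 feeding links.
C = L / S² = 13 / 81 = 0.1605 ≈ 0.160.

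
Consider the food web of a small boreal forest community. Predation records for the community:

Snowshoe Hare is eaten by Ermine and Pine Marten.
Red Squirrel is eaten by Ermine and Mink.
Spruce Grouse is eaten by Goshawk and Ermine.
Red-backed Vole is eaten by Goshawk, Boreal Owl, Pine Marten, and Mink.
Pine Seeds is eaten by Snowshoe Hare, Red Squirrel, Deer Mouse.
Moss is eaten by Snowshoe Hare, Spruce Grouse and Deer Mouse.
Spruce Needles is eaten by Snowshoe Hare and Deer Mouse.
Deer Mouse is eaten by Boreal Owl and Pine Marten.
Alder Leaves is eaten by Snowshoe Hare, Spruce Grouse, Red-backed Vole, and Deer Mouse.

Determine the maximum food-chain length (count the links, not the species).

2 links

One longest chain: Alder Leaves → Snowshoe Hare → Ermine.
It has 3 species and 2 links.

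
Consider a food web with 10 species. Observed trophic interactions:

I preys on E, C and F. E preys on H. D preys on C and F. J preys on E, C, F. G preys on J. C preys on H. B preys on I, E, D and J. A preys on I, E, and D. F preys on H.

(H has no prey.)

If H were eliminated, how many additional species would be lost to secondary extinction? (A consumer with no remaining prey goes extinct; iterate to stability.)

9

Remove H.
Round 1: E (all prey gone), C (all prey gone), F (all prey gone) → extinct.
Round 2: I (all prey gone), D (all prey gone), J (all prey gone) → extinct.
Round 3: B (all prey gone), G (all prey gone), A (all prey gone) → extinct.
No further losses. Total secondary extinctions: 9.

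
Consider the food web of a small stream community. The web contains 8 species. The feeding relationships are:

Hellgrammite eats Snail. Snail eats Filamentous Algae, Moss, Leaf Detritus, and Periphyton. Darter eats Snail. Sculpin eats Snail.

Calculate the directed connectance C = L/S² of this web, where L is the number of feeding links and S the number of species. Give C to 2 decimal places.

C = 0.11

The web has S = 8 species and L = 7 feeding links.
C = L / S² = 7 / 64 = 0.1094 ≈ 0.11.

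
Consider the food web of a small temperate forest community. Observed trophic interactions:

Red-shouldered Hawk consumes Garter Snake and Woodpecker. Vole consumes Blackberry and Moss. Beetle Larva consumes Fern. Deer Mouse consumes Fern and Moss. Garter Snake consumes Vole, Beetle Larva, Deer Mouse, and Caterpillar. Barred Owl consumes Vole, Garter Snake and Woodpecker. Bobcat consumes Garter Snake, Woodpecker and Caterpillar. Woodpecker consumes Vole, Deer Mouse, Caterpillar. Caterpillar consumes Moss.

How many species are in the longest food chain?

4 species

One longest chain: Moss → Deer Mouse → Garter Snake → Bobcat.
It has 4 species and 3 links.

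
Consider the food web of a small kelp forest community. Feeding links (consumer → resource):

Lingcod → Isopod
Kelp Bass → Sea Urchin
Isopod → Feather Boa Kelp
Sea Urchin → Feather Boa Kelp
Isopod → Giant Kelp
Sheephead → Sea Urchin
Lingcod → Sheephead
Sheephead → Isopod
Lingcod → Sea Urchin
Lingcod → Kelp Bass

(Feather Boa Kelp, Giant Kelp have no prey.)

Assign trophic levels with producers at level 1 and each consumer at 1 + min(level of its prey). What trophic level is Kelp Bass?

Feather Boa Kelp is a producer → level 1.
Sea Urchin eats Feather Boa Kelp → level 2.
Kelp Bass eats Sea Urchin → level 3.
No prey of Kelp Bass is below level 2, so 3 is the minimum.

Trophic level 3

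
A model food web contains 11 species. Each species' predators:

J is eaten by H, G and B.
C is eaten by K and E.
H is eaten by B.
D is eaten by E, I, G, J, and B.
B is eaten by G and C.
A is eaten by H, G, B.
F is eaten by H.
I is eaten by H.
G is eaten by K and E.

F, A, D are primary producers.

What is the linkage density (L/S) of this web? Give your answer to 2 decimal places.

L/S = 1.82

There are L = 20 links among S = 11 species.
L/S = 20/11 = 1.8182 ≈ 1.82.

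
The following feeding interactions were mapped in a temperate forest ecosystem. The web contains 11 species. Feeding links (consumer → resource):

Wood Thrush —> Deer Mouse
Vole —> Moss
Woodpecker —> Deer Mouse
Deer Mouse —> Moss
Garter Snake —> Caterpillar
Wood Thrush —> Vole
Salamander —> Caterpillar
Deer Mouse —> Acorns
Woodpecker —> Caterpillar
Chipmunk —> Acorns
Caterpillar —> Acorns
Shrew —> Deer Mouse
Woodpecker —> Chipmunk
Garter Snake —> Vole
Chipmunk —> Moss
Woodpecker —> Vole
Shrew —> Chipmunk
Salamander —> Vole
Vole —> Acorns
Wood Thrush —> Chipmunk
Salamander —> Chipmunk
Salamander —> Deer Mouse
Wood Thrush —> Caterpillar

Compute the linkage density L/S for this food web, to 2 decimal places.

L/S = 2.09

There are L = 23 links among S = 11 species.
L/S = 23/11 = 2.0909 ≈ 2.09.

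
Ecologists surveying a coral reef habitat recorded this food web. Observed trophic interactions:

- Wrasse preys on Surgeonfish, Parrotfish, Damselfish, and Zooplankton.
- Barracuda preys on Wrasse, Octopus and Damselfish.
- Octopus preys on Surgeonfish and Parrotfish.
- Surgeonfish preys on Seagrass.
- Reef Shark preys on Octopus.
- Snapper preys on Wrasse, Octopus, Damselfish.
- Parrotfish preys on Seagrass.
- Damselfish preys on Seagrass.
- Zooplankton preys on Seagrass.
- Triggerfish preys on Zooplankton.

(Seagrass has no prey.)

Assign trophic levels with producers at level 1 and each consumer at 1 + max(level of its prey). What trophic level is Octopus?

Seagrass is a producer → level 1.
Surgeonfish eats Seagrass → level 2.
Octopus eats Surgeonfish (level 2); other prey at levels: Parrotfish 2 → level 3.

Trophic level 3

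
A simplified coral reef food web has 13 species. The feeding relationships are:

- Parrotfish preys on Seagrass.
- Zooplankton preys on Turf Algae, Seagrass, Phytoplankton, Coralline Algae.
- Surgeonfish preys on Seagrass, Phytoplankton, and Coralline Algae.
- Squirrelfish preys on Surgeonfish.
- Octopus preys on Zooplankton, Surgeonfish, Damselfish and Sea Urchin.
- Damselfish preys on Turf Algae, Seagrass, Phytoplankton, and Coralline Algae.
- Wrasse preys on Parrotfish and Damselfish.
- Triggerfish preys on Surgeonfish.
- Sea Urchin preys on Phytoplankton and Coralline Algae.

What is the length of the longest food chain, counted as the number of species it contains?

One longest chain: Phytoplankton → Surgeonfish → Octopus.
It has 3 species and 2 links.

3 species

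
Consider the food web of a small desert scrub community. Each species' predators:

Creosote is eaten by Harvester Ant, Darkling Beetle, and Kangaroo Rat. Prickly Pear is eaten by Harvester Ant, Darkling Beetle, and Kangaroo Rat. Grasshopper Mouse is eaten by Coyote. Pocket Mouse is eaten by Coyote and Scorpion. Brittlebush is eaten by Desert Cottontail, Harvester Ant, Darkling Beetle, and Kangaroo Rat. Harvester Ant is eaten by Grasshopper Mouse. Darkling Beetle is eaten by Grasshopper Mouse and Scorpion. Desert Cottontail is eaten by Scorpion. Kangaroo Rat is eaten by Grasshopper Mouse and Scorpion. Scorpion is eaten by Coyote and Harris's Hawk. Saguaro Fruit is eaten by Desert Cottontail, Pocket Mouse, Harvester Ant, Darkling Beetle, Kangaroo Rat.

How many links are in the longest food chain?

One longest chain: Saguaro Fruit → Desert Cottontail → Scorpion → Coyote.
It has 4 species and 3 links.

3 links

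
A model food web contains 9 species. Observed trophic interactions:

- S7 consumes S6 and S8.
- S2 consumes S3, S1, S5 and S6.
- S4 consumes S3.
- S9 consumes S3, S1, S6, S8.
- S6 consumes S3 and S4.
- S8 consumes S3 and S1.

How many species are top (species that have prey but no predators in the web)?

3

Top species (has prey, but nothing eats it): S9, S2, S7.
Count: 3.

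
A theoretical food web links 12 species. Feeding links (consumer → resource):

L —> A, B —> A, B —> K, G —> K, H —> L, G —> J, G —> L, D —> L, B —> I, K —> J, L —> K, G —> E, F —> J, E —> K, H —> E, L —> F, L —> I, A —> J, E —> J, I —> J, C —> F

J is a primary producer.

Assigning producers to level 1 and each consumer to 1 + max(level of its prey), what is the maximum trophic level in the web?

4

Producers (level 1): J.
J → I → L → D gives D level 4.
No species has a prey at level 4, so no species reaches level 5.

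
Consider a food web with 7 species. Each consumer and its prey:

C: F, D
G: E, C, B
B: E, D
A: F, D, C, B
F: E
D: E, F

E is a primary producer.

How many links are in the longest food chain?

One longest chain: E → F → D → C → A.
It has 5 species and 4 links.

4 links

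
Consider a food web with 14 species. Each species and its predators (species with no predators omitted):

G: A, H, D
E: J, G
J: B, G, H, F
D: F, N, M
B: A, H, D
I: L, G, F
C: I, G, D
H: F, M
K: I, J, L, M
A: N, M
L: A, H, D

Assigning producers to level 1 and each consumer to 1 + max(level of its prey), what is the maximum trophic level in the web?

Producers (level 1): E, C, K.
E → J → B → A → M gives M level 5.
No species has a prey at level 5, so no species reaches level 6.

5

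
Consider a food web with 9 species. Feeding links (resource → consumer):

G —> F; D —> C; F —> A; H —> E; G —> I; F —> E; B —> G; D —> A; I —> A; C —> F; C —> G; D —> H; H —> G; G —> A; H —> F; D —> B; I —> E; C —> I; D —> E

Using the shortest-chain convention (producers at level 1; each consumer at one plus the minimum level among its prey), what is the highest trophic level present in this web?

3

Producers (level 1): D.
Following each consumer down to its lowest-level prey: D → H → F (levels 1 through 3).
All prey of F (H 2, C 2, G 3) are at level 2 or above, so F is at level 1 + 2 = 3.
Every consumer has at least one prey at level 2 or below, so none exceeds level 3.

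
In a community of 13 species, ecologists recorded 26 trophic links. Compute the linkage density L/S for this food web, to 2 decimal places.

L/S = 2.00

There are L = 26 links among S = 13 species.
L/S = 26/13 = 2.0000 ≈ 2.00.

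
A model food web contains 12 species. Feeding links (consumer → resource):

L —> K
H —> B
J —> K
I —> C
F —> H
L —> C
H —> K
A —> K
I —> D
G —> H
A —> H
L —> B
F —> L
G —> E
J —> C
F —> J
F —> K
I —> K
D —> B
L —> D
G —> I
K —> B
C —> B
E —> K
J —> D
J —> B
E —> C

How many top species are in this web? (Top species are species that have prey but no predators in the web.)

3

Top species (has prey, but nothing eats it): G, F, A.
Count: 3.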